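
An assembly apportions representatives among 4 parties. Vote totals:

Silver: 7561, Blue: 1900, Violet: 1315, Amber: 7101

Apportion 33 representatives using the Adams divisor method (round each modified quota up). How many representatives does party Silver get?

13

Standard divisor 17877/33 ≈ 541.727; standard quotas: Silver 13.957, Blue 3.507, Violet 2.427, Amber 13.108.
Rounding up gives 14, 4, 3, 14 = 35 seats, so the divisor must be adjusted.
With modified divisor 590: modified quotas Silver 12.815, Blue 3.220, Violet 2.229, Amber 12.036.
Rounding up: Silver 13, Blue 4, Violet 3, Amber 13 (total 33).
Silver receives 13.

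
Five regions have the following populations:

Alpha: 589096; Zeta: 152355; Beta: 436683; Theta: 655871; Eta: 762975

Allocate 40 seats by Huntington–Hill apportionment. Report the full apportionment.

Alpha: 9, Zeta: 2, Beta: 7, Theta: 10, Eta: 12

With divisor 64472: modified quotas Alpha 9.137, Zeta 2.363, Beta 6.773, Theta 10.173, Eta 11.834.
Geometric-mean thresholds: Alpha √(9·10)=9.487, Zeta √(2·3)=2.449, Beta √(6·7)=6.481, Theta √(10·11)=10.488, Eta √(11·12)=11.489.
Each quota rounded against its threshold gives Alpha 9, Zeta 2, Beta 7, Theta 10, Eta 12 (total 40).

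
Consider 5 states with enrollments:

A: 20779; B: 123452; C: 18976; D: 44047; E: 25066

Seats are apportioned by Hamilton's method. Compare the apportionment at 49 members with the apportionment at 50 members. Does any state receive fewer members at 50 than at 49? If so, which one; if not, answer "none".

At 49 seats: A 5, B 26, C 4, D 9, E 5.
At 50 seats: A 4, B 27, C 4, D 10, E 5.
A drops from 5 to 4.

A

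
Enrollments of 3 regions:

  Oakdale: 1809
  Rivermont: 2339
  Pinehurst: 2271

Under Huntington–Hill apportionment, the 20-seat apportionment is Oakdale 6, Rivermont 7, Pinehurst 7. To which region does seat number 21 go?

Priority for the next seat is population ÷ (√(s·(s+1))).
Priorities: Oakdale 279.135, Rivermont 312.562, Pinehurst 303.475.
Highest priority: Rivermont.

Rivermont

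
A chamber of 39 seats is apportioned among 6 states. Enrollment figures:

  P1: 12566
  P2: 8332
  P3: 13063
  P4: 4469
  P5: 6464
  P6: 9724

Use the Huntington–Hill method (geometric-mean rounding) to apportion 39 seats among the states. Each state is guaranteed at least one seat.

P1 9, P2 6, P3 9, P4 3, P5 5, P6 7

With divisor 1411: modified quotas P1 8.906, P2 5.905, P3 9.258, P4 3.167, P5 4.581, P6 6.892.
Geometric-mean thresholds: P1 √(8·9)=8.485, P2 √(5·6)=5.477, P3 √(9·10)=9.487, P4 √(3·4)=3.464, P5 √(4·5)=4.472, P6 √(6·7)=6.481.
Each quota rounded against its threshold gives P1 9, P2 6, P3 9, P4 3, P5 5, P6 7 (total 39).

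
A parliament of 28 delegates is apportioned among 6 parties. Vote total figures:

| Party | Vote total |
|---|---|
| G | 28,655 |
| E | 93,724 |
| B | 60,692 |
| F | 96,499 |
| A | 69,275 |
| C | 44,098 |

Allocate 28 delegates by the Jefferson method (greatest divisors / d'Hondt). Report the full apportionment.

Standard divisor 392943/28 ≈ 14033.679; standard quotas: G 2.042, E 6.679, B 4.325, F 6.876, A 4.936, C 3.142.
Rounding down gives 2, 6, 4, 6, 4, 3 = 25 seats, so the divisor must be adjusted.
With modified divisor 12800: modified quotas G 2.239, E 7.322, B 4.742, F 7.539, A 5.412, C 3.445.
Rounding down: G 2, E 7, B 4, F 7, A 5, C 3 (total 28).

G 2, E 7, B 4, F 7, A 5, C 3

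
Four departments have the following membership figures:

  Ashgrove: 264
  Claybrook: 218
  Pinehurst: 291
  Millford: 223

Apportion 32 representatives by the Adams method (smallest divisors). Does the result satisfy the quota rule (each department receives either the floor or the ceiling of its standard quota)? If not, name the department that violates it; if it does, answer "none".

Standard quotas: Ashgrove 8.482, Claybrook 7.004, Pinehurst 9.349, Millford 7.165.
Adams allocation: Ashgrove 9, Claybrook 7, Pinehurst 9, Millford 7.
Every allocation lies between the lower and upper quota.

none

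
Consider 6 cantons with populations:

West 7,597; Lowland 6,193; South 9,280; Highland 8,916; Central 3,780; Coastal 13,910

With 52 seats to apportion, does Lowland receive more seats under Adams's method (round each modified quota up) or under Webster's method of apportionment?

Adams: West 8, Lowland 7, South 10, Highland 9, Central 4, Coastal 14.
Webster: West 8, Lowland 6, South 10, Highland 9, Central 4, Coastal 15.
Lowland gets 7 under Adams and 6 under Webster.

Adams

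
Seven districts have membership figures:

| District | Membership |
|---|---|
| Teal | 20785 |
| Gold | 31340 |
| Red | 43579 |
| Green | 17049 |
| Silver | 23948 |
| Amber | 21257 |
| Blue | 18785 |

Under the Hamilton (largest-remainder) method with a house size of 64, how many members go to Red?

16

Total 176743; standard divisor 176743/64 ≈ 2761.609.
Standard quotas: Teal 7.5264, Gold 11.3485, Red 15.7803, Green 6.1736, Silver 8.6718, Amber 7.6973, Blue 6.8022.
Lower quotas: Teal 7, Gold 11, Red 15, Green 6, Silver 8, Amber 7, Blue 6 (sum 60, leaving 4 seats).
Remainders in descending order: Blue 0.8022, Red 0.7803, Amber 0.6973, Silver 0.6718, Teal 0.5264, Gold 0.3485, Green 0.1736.
Largest remainders: Blue, Red, Amber, Silver receive the extra seats.
Red receives 16.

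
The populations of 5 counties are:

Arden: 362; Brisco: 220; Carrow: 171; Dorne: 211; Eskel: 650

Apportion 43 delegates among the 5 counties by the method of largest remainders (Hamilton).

Arden=10, Brisco=6, Carrow=4, Dorne=6, Eskel=17

Standard divisor: 1614 ÷ 43 ≈ 37.535.
Standard quotas: Arden 9.644, Brisco 5.861, Carrow 4.556, Dorne 5.621, Eskel 17.317.
Lower quotas: Arden 9, Brisco 5, Carrow 4, Dorne 5, Eskel 17 (sum 40, leaving 3 seats).
Remainders in descending order: Brisco 0.861, Arden 0.644, Dorne 0.621, Carrow 0.556, Eskel 0.317.
The surplus seats go to Brisco, Arden, Dorne.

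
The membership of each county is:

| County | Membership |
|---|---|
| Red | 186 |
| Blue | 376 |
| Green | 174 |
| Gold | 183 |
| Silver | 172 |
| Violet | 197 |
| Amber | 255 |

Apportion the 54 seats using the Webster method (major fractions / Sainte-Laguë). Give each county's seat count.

Standard divisor 1543/54 ≈ 28.574; standard quotas: Red 6.509, Blue 13.159, Green 6.089, Gold 6.404, Silver 6.019, Violet 6.894, Amber 8.924.
Rounding to the nearest integer gives Red 7, Blue 13, Green 6, Gold 6, Silver 6, Violet 7, Amber 9 — total 54, matching the house size, so no adjustment is needed.

Red 7; Blue 13; Green 6; Gold 6; Silver 6; Violet 7; Amber 9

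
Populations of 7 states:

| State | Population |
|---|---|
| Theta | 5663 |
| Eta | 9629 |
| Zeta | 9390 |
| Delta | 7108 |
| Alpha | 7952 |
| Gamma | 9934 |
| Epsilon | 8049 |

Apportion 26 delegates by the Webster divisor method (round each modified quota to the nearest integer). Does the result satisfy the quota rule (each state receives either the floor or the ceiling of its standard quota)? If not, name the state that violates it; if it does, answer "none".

none

Standard quotas: Theta 2.551, Eta 4.337, Zeta 4.229, Delta 3.202, Alpha 3.582, Gamma 4.474, Epsilon 3.625.
Webster allocation: Theta 3, Eta 4, Zeta 4, Delta 3, Alpha 4, Gamma 4, Epsilon 4.
Every allocation lies between the lower and upper quota.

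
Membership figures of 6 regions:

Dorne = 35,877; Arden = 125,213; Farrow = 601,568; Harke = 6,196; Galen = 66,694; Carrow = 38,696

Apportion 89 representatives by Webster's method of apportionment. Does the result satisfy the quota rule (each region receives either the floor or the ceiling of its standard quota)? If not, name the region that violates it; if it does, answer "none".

Farrow

Standard quotas: Dorne 3.652, Arden 12.747, Farrow 61.241, Harke 0.631, Galen 6.790, Carrow 3.939.
Webster allocation: Dorne 4, Arden 13, Farrow 60, Harke 1, Galen 7, Carrow 4.
Farrow has quota 61.241 (lower 61, upper 62) but receives 60 — outside the quota interval.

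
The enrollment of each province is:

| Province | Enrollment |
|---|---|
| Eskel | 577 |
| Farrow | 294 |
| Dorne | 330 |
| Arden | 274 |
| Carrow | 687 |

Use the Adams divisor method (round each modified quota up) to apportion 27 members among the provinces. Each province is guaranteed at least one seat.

Eskel=7, Farrow=4, Dorne=4, Arden=4, Carrow=8

Standard divisor 2162/27 ≈ 80.074; standard quotas: Eskel 7.206, Farrow 3.672, Dorne 4.121, Arden 3.422, Carrow 8.580.
Rounding up gives 8, 4, 5, 4, 9 = 30 seats, so the divisor must be adjusted.
With modified divisor 90: modified quotas Eskel 6.411, Farrow 3.267, Dorne 3.667, Arden 3.044, Carrow 7.633.
Rounding up: Eskel 7, Farrow 4, Dorne 4, Arden 4, Carrow 8 (total 27).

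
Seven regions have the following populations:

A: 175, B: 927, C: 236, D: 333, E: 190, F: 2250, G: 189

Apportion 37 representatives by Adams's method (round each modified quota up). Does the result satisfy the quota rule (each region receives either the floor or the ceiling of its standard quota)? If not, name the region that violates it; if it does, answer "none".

Standard quotas: A 1.506, B 7.977, C 2.031, D 2.865, E 1.635, F 19.360, G 1.626.
Adams allocation: A 2, B 8, C 2, D 3, E 2, F 18, G 2.
F has quota 19.360 (lower 19, upper 20) but receives 18 — outside the quota interval.

F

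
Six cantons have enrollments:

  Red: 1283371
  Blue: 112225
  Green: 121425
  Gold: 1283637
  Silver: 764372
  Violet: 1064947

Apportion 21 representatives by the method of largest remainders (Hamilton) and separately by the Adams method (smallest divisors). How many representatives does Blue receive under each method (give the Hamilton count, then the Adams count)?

0 and 1

Hamilton: Red 6, Blue 0, Green 1, Gold 6, Silver 3, Violet 5.
Adams: Red 5, Blue 1, Green 1, Gold 6, Silver 3, Violet 5.
Blue gets 0 under Hamilton and 1 under Adams.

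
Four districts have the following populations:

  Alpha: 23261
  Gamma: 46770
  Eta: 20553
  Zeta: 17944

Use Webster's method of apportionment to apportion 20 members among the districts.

Alpha: 4, Gamma: 9, Eta: 4, Zeta: 3

Standard divisor 108528/20 ≈ 5426.4; standard quotas: Alpha 4.287, Gamma 8.619, Eta 3.788, Zeta 3.307.
Rounding to the nearest integer gives Alpha 4, Gamma 9, Eta 4, Zeta 3 — total 20, matching the house size, so no adjustment is needed.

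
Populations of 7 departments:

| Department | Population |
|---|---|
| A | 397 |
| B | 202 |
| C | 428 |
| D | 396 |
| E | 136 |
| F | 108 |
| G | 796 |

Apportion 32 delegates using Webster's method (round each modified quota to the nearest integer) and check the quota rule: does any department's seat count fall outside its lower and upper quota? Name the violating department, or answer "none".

Standard quotas: A 5.158, B 2.624, C 5.561, D 5.145, E 1.767, F 1.403, G 10.342.
Webster allocation: A 5, B 3, C 6, D 5, E 2, F 1, G 10.
Every allocation lies between the lower and upper quota.

none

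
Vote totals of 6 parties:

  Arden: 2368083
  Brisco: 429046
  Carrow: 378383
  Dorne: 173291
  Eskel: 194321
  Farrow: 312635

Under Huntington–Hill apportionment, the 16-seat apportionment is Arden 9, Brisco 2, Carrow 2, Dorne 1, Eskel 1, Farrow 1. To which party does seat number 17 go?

Priority for the next seat is population ÷ (√(s·(s+1))).
Priorities: Arden 249617.866, Brisco 175157.296, Carrow 154474.213, Dorne 122535.241, Eskel 137405.697, Farrow 221066.329.
Highest priority: Arden.

Arden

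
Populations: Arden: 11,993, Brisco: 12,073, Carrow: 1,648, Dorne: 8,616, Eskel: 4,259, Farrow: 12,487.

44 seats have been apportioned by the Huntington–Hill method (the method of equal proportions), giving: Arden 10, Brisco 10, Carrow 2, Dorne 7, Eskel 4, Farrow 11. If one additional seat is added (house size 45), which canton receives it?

Priority for the next seat is population ÷ (√(s·(s+1))).
Priorities: Arden 1143.488, Brisco 1151.115, Carrow 672.793, Dorne 1151.361, Eskel 952.341, Farrow 1086.854.
Highest priority: Dorne.

Dorne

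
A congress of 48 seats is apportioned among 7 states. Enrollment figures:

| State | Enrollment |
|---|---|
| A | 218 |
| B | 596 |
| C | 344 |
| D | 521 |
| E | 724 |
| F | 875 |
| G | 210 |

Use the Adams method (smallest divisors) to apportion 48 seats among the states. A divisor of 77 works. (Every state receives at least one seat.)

With modified divisor 77: modified quotas A 2.831, B 7.740, C 4.468, D 6.766, E 9.403, F 11.364, G 2.727.
Rounding up: A 3, B 8, C 5, D 7, E 10, F 12, G 3 (total 48).

A: 3, B: 8, C: 5, D: 7, E: 10, F: 12, G: 3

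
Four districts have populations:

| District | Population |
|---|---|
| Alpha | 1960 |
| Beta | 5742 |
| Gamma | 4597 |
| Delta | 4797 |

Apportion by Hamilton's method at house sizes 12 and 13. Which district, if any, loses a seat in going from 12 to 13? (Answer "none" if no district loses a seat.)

Alpha

At 12 seats: Alpha 2, Beta 4, Gamma 3, Delta 3.
At 13 seats: Alpha 1, Beta 4, Gamma 4, Delta 4.
Alpha drops from 2 to 1.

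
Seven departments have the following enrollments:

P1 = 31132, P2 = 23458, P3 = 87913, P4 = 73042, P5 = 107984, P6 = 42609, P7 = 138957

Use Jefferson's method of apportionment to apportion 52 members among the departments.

Standard divisor 505095/52 ≈ 9713.365; standard quotas: P1 3.205, P2 2.415, P3 9.051, P4 7.520, P5 11.117, P6 4.387, P7 14.306.
Rounding down gives 3, 2, 9, 7, 11, 4, 14 = 50 seats, so the divisor must be adjusted.
With modified divisor 9100: modified quotas P1 3.421, P2 2.578, P3 9.661, P4 8.027, P5 11.866, P6 4.682, P7 15.270.
Rounding down: P1 3, P2 2, P3 9, P4 8, P5 11, P6 4, P7 15 (total 52).

P1 3, P2 2, P3 9, P4 8, P5 11, P6 4, P7 15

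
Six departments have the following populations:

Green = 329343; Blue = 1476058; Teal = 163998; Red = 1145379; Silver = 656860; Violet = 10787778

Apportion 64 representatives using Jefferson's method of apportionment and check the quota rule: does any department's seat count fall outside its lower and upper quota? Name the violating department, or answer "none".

Violet

Standard quotas: Green 1.448, Blue 6.488, Teal 0.721, Red 5.035, Silver 2.887, Violet 47.421.
Jefferson allocation: Green 1, Blue 6, Teal 0, Red 5, Silver 3, Violet 49.
Violet has quota 47.421 (lower 47, upper 48) but receives 49 — outside the quota interval.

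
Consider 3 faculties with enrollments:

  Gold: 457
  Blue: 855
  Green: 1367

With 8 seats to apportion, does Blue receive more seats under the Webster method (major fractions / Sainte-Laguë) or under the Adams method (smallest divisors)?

Webster

Webster: Gold 1, Blue 3, Green 4.
Adams: Gold 2, Blue 2, Green 4.
Blue gets 3 under Webster and 2 under Adams.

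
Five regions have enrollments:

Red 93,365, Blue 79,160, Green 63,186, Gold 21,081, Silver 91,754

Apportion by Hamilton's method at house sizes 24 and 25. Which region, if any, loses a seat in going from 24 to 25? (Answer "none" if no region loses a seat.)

Gold

At 24 seats: Red 6, Blue 6, Green 4, Gold 2, Silver 6.
At 25 seats: Red 7, Blue 6, Green 4, Gold 1, Silver 7.
Gold drops from 2 to 1.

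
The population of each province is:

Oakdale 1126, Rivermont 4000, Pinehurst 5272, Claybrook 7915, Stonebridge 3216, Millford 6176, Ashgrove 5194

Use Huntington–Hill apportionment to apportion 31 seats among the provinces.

With divisor 1093: modified quotas Oakdale 1.030, Rivermont 3.660, Pinehurst 4.823, Claybrook 7.242, Stonebridge 2.942, Millford 5.651, Ashgrove 4.752.
Geometric-mean thresholds: Oakdale √(1·2)=1.414, Rivermont √(3·4)=3.464, Pinehurst √(4·5)=4.472, Claybrook √(7·8)=7.483, Stonebridge √(2·3)=2.449, Millford √(5·6)=5.477, Ashgrove √(4·5)=4.472.
Each quota rounded against its threshold gives Oakdale 1, Rivermont 4, Pinehurst 5, Claybrook 7, Stonebridge 3, Millford 6, Ashgrove 5 (total 31).

Oakdale 1; Rivermont 4; Pinehurst 5; Claybrook 7; Stonebridge 3; Millford 6; Ashgrove 5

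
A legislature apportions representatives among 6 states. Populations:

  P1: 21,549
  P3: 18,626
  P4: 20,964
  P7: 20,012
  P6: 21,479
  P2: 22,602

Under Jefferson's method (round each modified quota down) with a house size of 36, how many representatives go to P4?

Standard divisor 125232/36 ≈ 3478.667; standard quotas: P1 6.195, P3 5.354, P4 6.026, P7 5.753, P6 6.174, P2 6.497.
Rounding down gives 6, 5, 6, 5, 6, 6 = 34 seats, so the divisor must be adjusted.
With modified divisor 3200: modified quotas P1 6.734, P3 5.821, P4 6.551, P7 6.254, P6 6.712, P2 7.063.
Rounding down: P1 6, P3 5, P4 6, P7 6, P6 6, P2 7 (total 36).
P4 receives 6.

6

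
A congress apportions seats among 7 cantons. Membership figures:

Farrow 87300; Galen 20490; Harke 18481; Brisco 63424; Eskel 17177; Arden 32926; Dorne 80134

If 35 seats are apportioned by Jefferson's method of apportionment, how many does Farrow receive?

Standard divisor 319932/35 ≈ 9140.914; standard quotas: Farrow 9.550, Galen 2.242, Harke 2.022, Brisco 6.938, Eskel 1.879, Arden 3.602, Dorne 8.767.
Rounding down gives 9, 2, 2, 6, 1, 3, 8 = 31 seats, so the divisor must be adjusted.
With modified divisor 8400: modified quotas Farrow 10.393, Galen 2.439, Harke 2.200, Brisco 7.550, Eskel 2.045, Arden 3.920, Dorne 9.540.
Rounding down: Farrow 10, Galen 2, Harke 2, Brisco 7, Eskel 2, Arden 3, Dorne 9 (total 35).
Farrow receives 10.

10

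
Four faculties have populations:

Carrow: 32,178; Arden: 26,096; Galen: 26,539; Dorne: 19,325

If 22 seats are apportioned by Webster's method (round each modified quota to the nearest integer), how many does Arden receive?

5

Standard divisor 104138/22 ≈ 4733.545; standard quotas: Carrow 6.798, Arden 5.513, Galen 5.607, Dorne 4.083.
Rounding to the nearest integer gives 7, 6, 6, 4 = 23 seats, so the divisor must be adjusted.
With modified divisor 4800: modified quotas Carrow 6.704, Arden 5.437, Galen 5.529, Dorne 4.026.
Rounding to the nearest integer: Carrow 7, Arden 5, Galen 6, Dorne 4 (total 22).
Arden receives 5.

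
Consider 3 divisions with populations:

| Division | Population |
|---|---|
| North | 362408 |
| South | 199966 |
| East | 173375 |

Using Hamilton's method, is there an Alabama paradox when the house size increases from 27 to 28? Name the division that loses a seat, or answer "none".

East

At 27 seats: North 13, South 7, East 7.
At 28 seats: North 14, South 8, East 6.
East drops from 7 to 6.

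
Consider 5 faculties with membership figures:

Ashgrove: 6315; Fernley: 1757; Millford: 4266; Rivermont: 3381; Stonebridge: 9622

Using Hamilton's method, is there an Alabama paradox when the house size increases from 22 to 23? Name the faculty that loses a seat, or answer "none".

At 22 seats: Ashgrove 5, Fernley 2, Millford 4, Rivermont 3, Stonebridge 8.
At 23 seats: Ashgrove 6, Fernley 1, Millford 4, Rivermont 3, Stonebridge 9.
Fernley drops from 2 to 1.

Fernley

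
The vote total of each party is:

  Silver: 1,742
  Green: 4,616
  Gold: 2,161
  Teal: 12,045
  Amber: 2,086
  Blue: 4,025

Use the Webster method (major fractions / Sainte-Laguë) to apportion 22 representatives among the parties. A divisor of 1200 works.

Silver 1; Green 4; Gold 2; Teal 10; Amber 2; Blue 3

With modified divisor 1200: modified quotas Silver 1.452, Green 3.847, Gold 1.801, Teal 10.037, Amber 1.738, Blue 3.354.
Rounding to the nearest integer: Silver 1, Green 4, Gold 2, Teal 10, Amber 2, Blue 3 (total 22).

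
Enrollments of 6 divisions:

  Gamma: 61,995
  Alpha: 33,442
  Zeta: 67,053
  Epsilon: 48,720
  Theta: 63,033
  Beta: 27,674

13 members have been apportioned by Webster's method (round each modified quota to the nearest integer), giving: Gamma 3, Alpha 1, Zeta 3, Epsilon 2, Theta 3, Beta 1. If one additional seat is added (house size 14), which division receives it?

Alpha

Priority for the next seat is population ÷ (current seats + 0.5).
Priorities: Gamma 17712.857, Alpha 22294.667, Zeta 19158.000, Epsilon 19488.000, Theta 18009.429, Beta 18449.333.
Highest priority: Alpha.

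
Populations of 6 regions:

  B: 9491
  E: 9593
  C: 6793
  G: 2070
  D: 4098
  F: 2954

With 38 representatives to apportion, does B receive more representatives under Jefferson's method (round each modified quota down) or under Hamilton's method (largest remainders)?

Jefferson: B 11, E 11, C 7, G 2, D 4, F 3.
Hamilton: B 10, E 11, C 7, G 2, D 5, F 3.
B gets 11 under Jefferson and 10 under Hamilton.

Jefferson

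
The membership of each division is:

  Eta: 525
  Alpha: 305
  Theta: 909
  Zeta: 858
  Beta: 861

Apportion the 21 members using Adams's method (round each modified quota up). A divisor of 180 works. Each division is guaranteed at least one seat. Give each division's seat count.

Eta 3; Alpha 2; Theta 6; Zeta 5; Beta 5

With modified divisor 180: modified quotas Eta 2.917, Alpha 1.694, Theta 5.050, Zeta 4.767, Beta 4.783.
Rounding up: Eta 3, Alpha 2, Theta 6, Zeta 5, Beta 5 (total 21).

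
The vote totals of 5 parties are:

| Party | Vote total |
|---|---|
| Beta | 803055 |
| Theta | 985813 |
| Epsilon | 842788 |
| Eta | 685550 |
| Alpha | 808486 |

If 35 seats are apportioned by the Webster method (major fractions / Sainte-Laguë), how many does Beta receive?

7

Standard divisor 4125692/35 ≈ 117876.914; standard quotas: Beta 6.813, Theta 8.363, Epsilon 7.150, Eta 5.816, Alpha 6.859.
Rounding to the nearest integer gives Beta 7, Theta 8, Epsilon 7, Eta 6, Alpha 7 — total 35, matching the house size, so no adjustment is needed.
Beta receives 7.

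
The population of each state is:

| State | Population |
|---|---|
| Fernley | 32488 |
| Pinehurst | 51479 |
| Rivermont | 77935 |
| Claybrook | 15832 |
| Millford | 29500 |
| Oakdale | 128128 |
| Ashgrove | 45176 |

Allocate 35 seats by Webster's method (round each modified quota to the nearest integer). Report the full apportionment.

Standard divisor 380538/35 ≈ 10872.514; standard quotas: Fernley 2.988, Pinehurst 4.735, Rivermont 7.168, Claybrook 1.456, Millford 2.713, Oakdale 11.785, Ashgrove 4.155.
Rounding to the nearest integer gives Fernley 3, Pinehurst 5, Rivermont 7, Claybrook 1, Millford 3, Oakdale 12, Ashgrove 4 — total 35, matching the house size, so no adjustment is needed.

Fernley 3, Pinehurst 5, Rivermont 7, Claybrook 1, Millford 3, Oakdale 12, Ashgrove 4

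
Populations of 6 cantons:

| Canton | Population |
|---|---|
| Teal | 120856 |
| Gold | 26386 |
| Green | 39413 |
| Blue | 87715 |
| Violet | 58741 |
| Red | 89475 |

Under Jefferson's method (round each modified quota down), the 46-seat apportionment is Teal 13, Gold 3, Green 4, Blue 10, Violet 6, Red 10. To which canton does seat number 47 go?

Teal

Priority for the next seat is population ÷ (current seats + 1).
Priorities: Teal 8632.571, Gold 6596.500, Green 7882.600, Blue 7974.091, Violet 8391.571, Red 8134.091.
Highest priority: Teal.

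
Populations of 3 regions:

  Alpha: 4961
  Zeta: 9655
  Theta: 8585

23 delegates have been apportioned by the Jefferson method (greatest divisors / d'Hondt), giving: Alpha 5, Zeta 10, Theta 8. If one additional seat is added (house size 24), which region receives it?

Priority for the next seat is population ÷ (current seats + 1).
Priorities: Alpha 826.833, Zeta 877.727, Theta 953.889.
Highest priority: Theta.

Theta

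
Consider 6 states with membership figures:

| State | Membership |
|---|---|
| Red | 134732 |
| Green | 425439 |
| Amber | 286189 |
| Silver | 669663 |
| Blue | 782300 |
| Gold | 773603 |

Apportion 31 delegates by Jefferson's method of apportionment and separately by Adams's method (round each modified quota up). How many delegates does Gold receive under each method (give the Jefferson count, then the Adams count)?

Jefferson: Red 1, Green 4, Amber 3, Silver 7, Blue 8, Gold 8.
Adams: Red 2, Green 4, Amber 3, Silver 7, Blue 8, Gold 7.
Gold gets 8 under Jefferson and 7 under Adams.

8 and 7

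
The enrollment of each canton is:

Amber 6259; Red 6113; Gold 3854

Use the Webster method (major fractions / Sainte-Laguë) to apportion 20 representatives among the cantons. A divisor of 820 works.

With modified divisor 820: modified quotas Amber 7.633, Red 7.455, Gold 4.700.
Rounding to the nearest integer: Amber 8, Red 7, Gold 5 (total 20).

Amber=8, Red=7, Gold=5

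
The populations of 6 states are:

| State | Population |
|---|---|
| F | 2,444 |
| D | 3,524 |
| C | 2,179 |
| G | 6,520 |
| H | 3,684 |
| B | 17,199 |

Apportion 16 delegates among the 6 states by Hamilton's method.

Total 35550; standard divisor 35550/16 ≈ 2221.875.
Standard quotas: F 1.1000, D 1.5860, C 0.9807, G 2.9345, H 1.6581, B 7.7408.
Lower quotas: F 1, D 1, C 0, G 2, H 1, B 7 (sum 12, leaving 4 seats).
Remainders in descending order: C 0.9807, G 0.9345, B 0.7408, H 0.6581, D 0.5860, F 0.1000.
Largest remainders: C, G, B, H receive the extra seats.

F: 1; D: 1; C: 1; G: 3; H: 2; B: 8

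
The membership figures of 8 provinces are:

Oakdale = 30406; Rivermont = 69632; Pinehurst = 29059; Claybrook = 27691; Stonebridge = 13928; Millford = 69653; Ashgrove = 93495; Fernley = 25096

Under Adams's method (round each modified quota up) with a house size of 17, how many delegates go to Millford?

3

Standard divisor 358960/17 ≈ 21115.294; standard quotas: Oakdale 1.440, Rivermont 3.298, Pinehurst 1.376, Claybrook 1.311, Stonebridge 0.660, Millford 3.299, Ashgrove 4.428, Fernley 1.189.
Rounding up gives 2, 4, 2, 2, 1, 4, 5, 2 = 22 seats, so the divisor must be adjusted.
With modified divisor 28400: modified quotas Oakdale 1.071, Rivermont 2.452, Pinehurst 1.023, Claybrook 0.975, Stonebridge 0.490, Millford 2.453, Ashgrove 3.292, Fernley 0.884.
Rounding up: Oakdale 2, Rivermont 3, Pinehurst 2, Claybrook 1, Stonebridge 1, Millford 3, Ashgrove 4, Fernley 1 (total 17).
Millford receives 3.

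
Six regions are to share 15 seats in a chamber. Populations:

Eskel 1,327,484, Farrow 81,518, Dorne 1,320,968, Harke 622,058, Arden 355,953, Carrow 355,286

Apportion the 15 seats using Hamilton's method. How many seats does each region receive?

Total 4063267; standard divisor 4063267/15 ≈ 270884.467.
Standard quotas: Eskel 4.9006, Farrow 0.3009, Dorne 4.8765, Harke 2.2964, Arden 1.3140, Carrow 1.3116.
Lower quotas: Eskel 4, Farrow 0, Dorne 4, Harke 2, Arden 1, Carrow 1 (sum 12, leaving 3 seats).
Remainders in descending order: Eskel 0.9006, Dorne 0.8765, Arden 0.3140, Carrow 0.3116, Farrow 0.3009, Harke 0.2964.
The surplus seats go to Eskel, Dorne, Arden.

Eskel 5, Farrow 0, Dorne 5, Harke 2, Arden 2, Carrow 1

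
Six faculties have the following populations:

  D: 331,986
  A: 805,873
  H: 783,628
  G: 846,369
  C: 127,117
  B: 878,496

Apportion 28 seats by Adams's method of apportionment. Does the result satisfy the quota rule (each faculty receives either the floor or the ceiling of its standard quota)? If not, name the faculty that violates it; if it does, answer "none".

Standard quotas: D 2.463, A 5.980, H 5.815, G 6.280, C 0.943, B 6.519.
Adams allocation: D 3, A 6, H 6, G 6, C 1, B 6.
Every allocation lies between the lower and upper quota.

none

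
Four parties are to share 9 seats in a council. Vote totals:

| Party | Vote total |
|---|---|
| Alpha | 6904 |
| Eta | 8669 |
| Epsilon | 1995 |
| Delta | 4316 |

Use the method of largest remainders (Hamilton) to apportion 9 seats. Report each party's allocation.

Standard divisor: 21884 ÷ 9 ≈ 2431.556.
Standard quotas: Alpha 2.8393, Eta 3.5652, Epsilon 0.8205, Delta 1.7750.
Lower quotas: Alpha 2, Eta 3, Epsilon 0, Delta 1 (sum 6, leaving 3 seats).
Remainders in descending order: Alpha 0.8393, Epsilon 0.8205, Delta 0.7750, Eta 0.5652.
The surplus seats go to Alpha, Epsilon, Delta.

Alpha: 3, Eta: 3, Epsilon: 1, Delta: 2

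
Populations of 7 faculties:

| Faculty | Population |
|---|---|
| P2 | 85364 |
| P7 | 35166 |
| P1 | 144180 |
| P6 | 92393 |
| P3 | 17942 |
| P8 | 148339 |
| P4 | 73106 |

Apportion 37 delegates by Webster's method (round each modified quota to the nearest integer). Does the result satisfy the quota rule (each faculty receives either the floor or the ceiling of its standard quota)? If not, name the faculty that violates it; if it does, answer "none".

Standard quotas: P2 5.295, P7 2.181, P1 8.943, P6 5.731, P3 1.113, P8 9.201, P4 4.535.
Webster allocation: P2 5, P7 2, P1 9, P6 6, P3 1, P8 9, P4 5.
Every allocation lies between the lower and upper quota.

none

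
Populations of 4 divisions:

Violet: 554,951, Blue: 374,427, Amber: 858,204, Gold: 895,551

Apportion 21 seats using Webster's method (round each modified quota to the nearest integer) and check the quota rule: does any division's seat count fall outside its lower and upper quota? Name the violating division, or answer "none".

none

Standard quotas: Violet 4.343, Blue 2.931, Amber 6.717, Gold 7.009.
Webster allocation: Violet 4, Blue 3, Amber 7, Gold 7.
Every allocation lies between the lower and upper quota.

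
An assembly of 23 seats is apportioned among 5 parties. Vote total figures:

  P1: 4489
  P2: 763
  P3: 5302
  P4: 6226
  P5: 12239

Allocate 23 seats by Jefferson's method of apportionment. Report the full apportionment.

Standard divisor 29019/23 ≈ 1261.696; standard quotas: P1 3.558, P2 0.605, P3 4.202, P4 4.935, P5 9.700.
Rounding down gives 3, 0, 4, 4, 9 = 20 seats, so the divisor must be adjusted.
With modified divisor 1115.52: modified quotas P1 4.024, P2 0.684, P3 4.753, P4 5.581, P5 10.972.
Rounding down: P1 4, P2 0, P3 4, P4 5, P5 10 (total 23).

P1 4, P2 0, P3 4, P4 5, P5 10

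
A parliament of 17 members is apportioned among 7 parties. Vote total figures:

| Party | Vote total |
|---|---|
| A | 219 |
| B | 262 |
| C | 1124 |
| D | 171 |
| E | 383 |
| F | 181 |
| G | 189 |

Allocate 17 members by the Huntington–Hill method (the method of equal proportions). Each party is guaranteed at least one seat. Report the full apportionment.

With divisor 153: modified quotas A 1.431, B 1.712, C 7.346, D 1.118, E 2.503, F 1.183, G 1.235.
Geometric-mean thresholds: A √(1·2)=1.414, B √(1·2)=1.414, C √(7·8)=7.483, D √(1·2)=1.414, E √(2·3)=2.449, F √(1·2)=1.414, G √(1·2)=1.414.
Each quota rounded against its threshold gives A 2, B 2, C 7, D 1, E 3, F 1, G 1 (total 17).

A=2, B=2, C=7, D=1, E=3, F=1, G=1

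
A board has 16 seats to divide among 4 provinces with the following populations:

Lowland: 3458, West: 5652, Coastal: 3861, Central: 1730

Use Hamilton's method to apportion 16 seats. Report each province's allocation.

Lowland: 4, West: 6, Coastal: 4, Central: 2

Standard divisor: 14701 ÷ 16 ≈ 918.812.
Standard quotas: Lowland 3.7636, West 6.1514, Coastal 4.2022, Central 1.8829.
Lower quotas: Lowland 3, West 6, Coastal 4, Central 1 (sum 14, leaving 2 seats).
Remainders in descending order: Central 0.8829, Lowland 0.7636, Coastal 0.2022, West 0.1514.
Largest remainders: Central, Lowland receive the extra seats.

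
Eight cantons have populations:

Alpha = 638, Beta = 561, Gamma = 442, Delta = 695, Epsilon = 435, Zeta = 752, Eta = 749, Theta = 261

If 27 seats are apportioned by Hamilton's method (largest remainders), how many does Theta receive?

The standard divisor is 4533/27 ≈ 167.889.
Standard quotas: Alpha 3.800, Beta 3.341, Gamma 2.633, Delta 4.140, Epsilon 2.591, Zeta 4.479, Eta 4.461, Theta 1.555.
Lower quotas: Alpha 3, Beta 3, Gamma 2, Delta 4, Epsilon 2, Zeta 4, Eta 4, Theta 1 (sum 23, leaving 4 seats).
Remainders in descending order: Alpha 0.800, Gamma 0.633, Epsilon 0.591, Theta 0.555, Zeta 0.479, Eta 0.461, Beta 0.341, Delta 0.140.
The surplus seats go to Alpha, Gamma, Epsilon, Theta.
Theta receives 2.

2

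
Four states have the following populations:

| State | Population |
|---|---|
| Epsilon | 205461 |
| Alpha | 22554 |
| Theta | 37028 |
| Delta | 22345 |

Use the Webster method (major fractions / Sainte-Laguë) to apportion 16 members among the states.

Epsilon 12; Alpha 1; Theta 2; Delta 1

Standard divisor 287388/16 ≈ 17961.75; standard quotas: Epsilon 11.439, Alpha 1.256, Theta 2.061, Delta 1.244.
Rounding to the nearest integer gives 11, 1, 2, 1 = 15 seats, so the divisor must be adjusted.
With modified divisor 17200: modified quotas Epsilon 11.945, Alpha 1.311, Theta 2.153, Delta 1.299.
Rounding to the nearest integer: Epsilon 12, Alpha 1, Theta 2, Delta 1 (total 16).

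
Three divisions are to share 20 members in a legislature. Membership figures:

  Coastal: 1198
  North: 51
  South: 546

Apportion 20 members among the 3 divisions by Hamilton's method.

The standard divisor is 1795/20 ≈ 89.75.
Standard quotas: Coastal 13.348, North 0.568, South 6.084.
Lower quotas: Coastal 13, North 0, South 6 (sum 19, leaving 1 seat).
Remainders in descending order: North 0.568, Coastal 0.348, South 0.084.
Largest remainder: North receives the extra seat.

Coastal 13, North 1, South 6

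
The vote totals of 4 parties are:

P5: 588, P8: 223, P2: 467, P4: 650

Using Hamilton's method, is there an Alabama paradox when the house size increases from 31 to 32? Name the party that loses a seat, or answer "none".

P8

At 31 seats: P5 9, P8 4, P2 8, P4 10.
At 32 seats: P5 10, P8 3, P2 8, P4 11.
P8 drops from 4 to 3.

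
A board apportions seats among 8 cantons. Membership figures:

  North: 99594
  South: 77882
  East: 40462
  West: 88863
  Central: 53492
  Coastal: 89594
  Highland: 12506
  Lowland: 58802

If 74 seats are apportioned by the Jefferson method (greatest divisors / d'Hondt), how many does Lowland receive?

Standard divisor 521195/74 ≈ 7043.176; standard quotas: North 14.140, South 11.058, East 5.745, West 12.617, Central 7.595, Coastal 12.721, Highland 1.776, Lowland 8.349.
Rounding down gives 14, 11, 5, 12, 7, 12, 1, 8 = 70 seats, so the divisor must be adjusted.
With modified divisor 6660: modified quotas North 14.954, South 11.694, East 6.075, West 13.343, Central 8.032, Coastal 13.453, Highland 1.878, Lowland 8.829.
Rounding down: North 14, South 11, East 6, West 13, Central 8, Coastal 13, Highland 1, Lowland 8 (total 74).
Lowland receives 8.

8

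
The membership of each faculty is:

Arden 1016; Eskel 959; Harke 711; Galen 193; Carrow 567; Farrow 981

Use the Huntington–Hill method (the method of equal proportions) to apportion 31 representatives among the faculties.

With divisor 142: modified quotas Arden 7.155, Eskel 6.754, Harke 5.007, Galen 1.359, Carrow 3.993, Farrow 6.908.
Geometric-mean thresholds: Arden √(7·8)=7.483, Eskel √(6·7)=6.481, Harke √(5·6)=5.477, Galen √(1·2)=1.414, Carrow √(3·4)=3.464, Farrow √(6·7)=6.481.
Each quota rounded against its threshold gives Arden 7, Eskel 7, Harke 5, Galen 1, Carrow 4, Farrow 7 (total 31).

Arden 7, Eskel 7, Harke 5, Galen 1, Carrow 4, Farrow 7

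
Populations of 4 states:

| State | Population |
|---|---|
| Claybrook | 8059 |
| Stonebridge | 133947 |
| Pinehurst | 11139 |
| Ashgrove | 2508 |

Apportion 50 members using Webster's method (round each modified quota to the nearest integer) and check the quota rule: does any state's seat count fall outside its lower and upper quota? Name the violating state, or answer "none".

Standard quotas: Claybrook 2.589, Stonebridge 43.027, Pinehurst 3.578, Ashgrove 0.806.
Webster allocation: Claybrook 3, Stonebridge 42, Pinehurst 4, Ashgrove 1.
Stonebridge has quota 43.027 (lower 43, upper 44) but receives 42 — outside the quota interval.

Stonebridge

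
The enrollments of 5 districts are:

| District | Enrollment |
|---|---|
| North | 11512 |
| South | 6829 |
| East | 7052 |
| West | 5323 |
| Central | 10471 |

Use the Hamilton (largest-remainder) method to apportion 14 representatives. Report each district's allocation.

North 4; South 2; East 2; West 2; Central 4

Standard divisor: 41187 ÷ 14 ≈ 2941.929.
Standard quotas: North 3.9131, South 2.3213, East 2.3971, West 1.8094, Central 3.5592.
Lower quotas: North 3, South 2, East 2, West 1, Central 3 (sum 11, leaving 3 seats).
Remainders in descending order: North 0.9131, West 0.8094, Central 0.5592, East 0.3971, South 0.3213.
Largest remainders: North, West, Central receive the extra seats.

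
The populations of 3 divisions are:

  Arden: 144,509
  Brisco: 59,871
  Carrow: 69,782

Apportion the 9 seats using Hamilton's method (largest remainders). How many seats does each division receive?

Arden 5; Brisco 2; Carrow 2

Total 274162; standard divisor 274162/9 ≈ 30462.444.
Standard quotas: Arden 4.7438, Brisco 1.9654, Carrow 2.2908.
Lower quotas: Arden 4, Brisco 1, Carrow 2 (sum 7, leaving 2 seats).
Remainders in descending order: Brisco 0.9654, Arden 0.7438, Carrow 0.2908.
Largest remainders: Brisco, Arden receive the extra seats.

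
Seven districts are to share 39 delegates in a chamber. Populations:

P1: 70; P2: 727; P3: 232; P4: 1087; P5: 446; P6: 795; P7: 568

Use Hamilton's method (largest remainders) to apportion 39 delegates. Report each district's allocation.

Standard divisor: 3925 ÷ 39 ≈ 100.641.
Standard quotas: P1 0.696, P2 7.224, P3 2.305, P4 10.801, P5 4.432, P6 7.899, P7 5.644.
Lower quotas: P1 0, P2 7, P3 2, P4 10, P5 4, P6 7, P7 5 (sum 35, leaving 4 seats).
Remainders in descending order: P6 0.899, P4 0.801, P1 0.696, P7 0.644, P5 0.432, P3 0.305, P2 0.224.
The surplus seats go to P6, P4, P1, P7.

P1=1, P2=7, P3=2, P4=11, P5=4, P6=8, P7=6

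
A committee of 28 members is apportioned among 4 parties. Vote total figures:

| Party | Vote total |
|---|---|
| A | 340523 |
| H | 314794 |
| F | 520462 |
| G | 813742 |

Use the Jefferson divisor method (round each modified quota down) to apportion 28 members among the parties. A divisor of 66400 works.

With modified divisor 66400: modified quotas A 5.128, H 4.741, F 7.838, G 12.255.
Rounding down: A 5, H 4, F 7, G 12 (total 28).

A 5; H 4; F 7; G 12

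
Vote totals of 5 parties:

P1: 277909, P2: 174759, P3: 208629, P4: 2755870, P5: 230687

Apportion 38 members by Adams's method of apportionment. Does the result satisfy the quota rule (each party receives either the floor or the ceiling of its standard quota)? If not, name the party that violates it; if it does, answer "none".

P4

Standard quotas: P1 2.895, P2 1.820, P3 2.173, P4 28.708, P5 2.403.
Adams allocation: P1 3, P2 2, P3 3, P4 27, P5 3.
P4 has quota 28.708 (lower 28, upper 29) but receives 27 — outside the quota interval.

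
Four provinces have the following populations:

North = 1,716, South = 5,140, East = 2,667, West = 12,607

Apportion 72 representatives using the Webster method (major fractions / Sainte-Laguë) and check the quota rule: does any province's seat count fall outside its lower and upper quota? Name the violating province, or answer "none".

Standard quotas: North 5.583, South 16.723, East 8.677, West 41.017.
Webster allocation: North 6, South 17, East 9, West 40.
West has quota 41.017 (lower 41, upper 42) but receives 40 — outside the quota interval.

West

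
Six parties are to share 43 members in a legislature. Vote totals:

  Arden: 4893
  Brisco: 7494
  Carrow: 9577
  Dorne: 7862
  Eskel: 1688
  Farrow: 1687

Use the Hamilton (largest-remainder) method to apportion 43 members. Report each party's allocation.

Total 33201; standard divisor 33201/43 ≈ 772.116.
Standard quotas: Arden 6.3371, Brisco 9.7058, Carrow 12.4036, Dorne 10.1824, Eskel 2.1862, Farrow 2.1849.
Lower quotas: Arden 6, Brisco 9, Carrow 12, Dorne 10, Eskel 2, Farrow 2 (sum 41, leaving 2 seats).
Remainders in descending order: Brisco 0.7058, Carrow 0.4036, Arden 0.3371, Eskel 0.1862, Farrow 0.1849, Dorne 0.1824.
Largest remainders: Brisco, Carrow receive the extra seats.

Arden: 6, Brisco: 10, Carrow: 13, Dorne: 10, Eskel: 2, Farrow: 2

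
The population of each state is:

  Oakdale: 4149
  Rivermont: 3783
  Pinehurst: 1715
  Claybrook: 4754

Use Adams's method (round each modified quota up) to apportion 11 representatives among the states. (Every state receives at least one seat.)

Oakdale 3, Rivermont 3, Pinehurst 2, Claybrook 3

Standard divisor 14401/11 ≈ 1309.182; standard quotas: Oakdale 3.169, Rivermont 2.890, Pinehurst 1.310, Claybrook 3.631.
Rounding up gives 4, 3, 2, 4 = 13 seats, so the divisor must be adjusted.
With modified divisor 1600: modified quotas Oakdale 2.593, Rivermont 2.364, Pinehurst 1.072, Claybrook 2.971.
Rounding up: Oakdale 3, Rivermont 3, Pinehurst 2, Claybrook 3 (total 11).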